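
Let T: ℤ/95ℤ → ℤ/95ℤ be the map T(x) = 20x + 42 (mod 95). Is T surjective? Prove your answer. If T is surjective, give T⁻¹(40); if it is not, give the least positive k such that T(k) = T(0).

Recall that surjectivity means every element of the codomain has a preimage under T.
Since gcd(20, 95) = 5, we have 20x ≡ 0 (mod 5) for all x, so T(x) ≡ 2 (mod 5).
But 0 ≢ 2 (mod 5), so 0 ∈ ℤ/95ℤ has no preimage. Therefore T is not surjective.
Since T is not surjective, we find the least positive k with T(k) = T(0): this means 20k ≡ 0 (mod 95), i.e. 95 ∣ 20k. Since gcd(20, 95) = 5, dividing through by 5 this holds exactly when 19 ∣ 4k, and as gcd(4, 19) = 1, exactly when 19 ∣ k.
The smallest positive such k is 19.

19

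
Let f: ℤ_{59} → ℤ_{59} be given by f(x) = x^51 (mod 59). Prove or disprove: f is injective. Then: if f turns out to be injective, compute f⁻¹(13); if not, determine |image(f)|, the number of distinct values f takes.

Since 59 is prime, the nonzero elements of ℤ_{59} form a cyclic group of order 58.
As gcd(51, 58) = 1, raising to the 51st power is a bijection on this group: if a^51 ≡ b^51 then (ab^{−1})^51 = 1, and the only element of order dividing gcd(51, 58) = 1 is 1, so a = b.
With f(0) = 0 this makes f injective on all of ℤ_{59}, hence bijective (finite equal-size domain and codomain). In particular f is injective.
Since f is injective, we find the preimage of 13. The inverse of x ↦ x^51 on (ℤ_{59})^× is x ↦ x^33, because 51·33 = 1683 = 29·58 + 1 ≡ 1 (mod 58) and x^{58} = 1 for x ≠ 0 (Fermat). So f⁻¹(13) = 13^33 mod 59.
Repeated squaring mod 59: 13^1 ≡ 13, 13^2 ≡ 13² = 169 ≡ 51, 13^4 ≡ 51² = 2601 ≡ 5, 13^8 ≡ 5² = 25, 13^16 ≡ 25² = 625 ≡ 35, 13^32 ≡ 35² = 1225 ≡ 45. Since 33 = 32 + 1, 13^33 ≡ 45·13: 45·13 = 585 ≡ 54. So 13^33 ≡ 54 (mod 59).
Hence f⁻¹(13) = 54.

54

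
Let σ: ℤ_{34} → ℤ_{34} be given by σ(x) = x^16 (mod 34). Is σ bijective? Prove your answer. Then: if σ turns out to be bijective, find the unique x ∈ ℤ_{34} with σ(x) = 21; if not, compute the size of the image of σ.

σ(1) = 1^16 = 1.
σ(3): Repeated squaring mod 34: 3^1 ≡ 3, 3^2 ≡ 3² = 9, 3^4 ≡ 9² = 81 ≡ 13, 3^8 ≡ 13² = 169 ≡ 33, 3^16 ≡ 33² = 1089 ≡ 1. So 3^16 ≡ 1 (mod 34).
So σ(1) = σ(3) = 1 while 1 ≠ 3, thus σ is not injective, hence not bijective.
Since σ is not bijective, we determine |image(σ)|. Computing x^16 mod 34 for each x (by repeated squaring, reducing mod 34 at every step), the values σ(0), σ(1), …, σ(33) are: 0, 1, 18, 1, 18, 1, 18, 1, 18, 1, 18, 1, 18, 1, 18, 1, 18, 17, 18, 1, 18, 1, 18, 1, 18, 1, 18, 1, 18, 1, 18, 1, 18, 1.
The distinct values are {0, 1, 17, 18}; there are 4 of them.

4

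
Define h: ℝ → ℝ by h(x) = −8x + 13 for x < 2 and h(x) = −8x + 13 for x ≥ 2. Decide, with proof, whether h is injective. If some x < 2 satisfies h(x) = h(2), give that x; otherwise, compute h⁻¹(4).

9/8

Both pieces are strictly decreasing (slopes −8 and −8), so each is injective on its own interval.
The left piece maps (−∞, 2) onto (−3, ∞); the right piece maps [2, ∞) onto (−∞, −3].
These images are disjoint, so no value is attained by both pieces. Hence h is injective.
Because the two images are disjoint, no x < 2 has h(x) = h(2), so we compute h⁻¹(4): 4 lies in (−3, ∞), so solve −8x + 13 = 4: x = (4 − 13)/(−8) = 9/8.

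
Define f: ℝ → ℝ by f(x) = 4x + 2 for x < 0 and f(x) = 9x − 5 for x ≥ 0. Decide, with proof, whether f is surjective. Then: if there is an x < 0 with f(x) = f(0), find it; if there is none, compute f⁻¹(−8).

Both pieces are strictly increasing (slopes 4 and 9), so each is injective on its own interval.
The left piece maps (−∞, 0) onto (−∞, 2); the right piece maps [0, ∞) onto [−5, ∞).
The union (−∞, 2) ∪ [−5, ∞) covers ℝ, so f is surjective.
For the follow-up: the images overlap, so an x < 0 with f(x) = f(0) exists. f(0) = −5; solving 4x + 2 = −5 for x < 0 gives x = (−5 − 2)/4 = −7/4.

-7/4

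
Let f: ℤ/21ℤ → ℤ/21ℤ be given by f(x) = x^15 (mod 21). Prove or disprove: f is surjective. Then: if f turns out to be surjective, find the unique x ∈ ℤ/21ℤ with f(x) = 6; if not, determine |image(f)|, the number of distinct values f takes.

f(1) = 1^15 = 1.
f(4): Repeated squaring mod 21: 4^1 ≡ 4, 4^2 ≡ 4² = 16, 4^4 ≡ 16² = 256 ≡ 4, 4^8 ≡ 4² = 16. Since 15 = 8 + 4 + 2 + 1, 4^15 ≡ 16·4·16·4: 16·4 = 64 ≡ 1, then 1·16 = 16, then 16·4 = 64 ≡ 1. So 4^15 ≡ 1 (mod 21).
So f(1) = f(4) = 1 while 1 ≠ 4, therefore f is not injective.
A non-injective map from the 21-element set ℤ/21ℤ to itself takes at most 20 distinct values, so it cannot be surjective. Therefore f is not surjective.
Since f is not surjective, we determine |image(f)|. Computing x^15 mod 21 for each x (by repeated squaring, reducing mod 21 at every step), the values f(0), f(1), …, f(20) are: 0, 1, 8, 6, 1, 20, 6, 7, 8, 15, 13, 8, 6, 13, 14, 15, 1, 20, 15, 13, 20.
The distinct values are {0, 1, 6, 7, 8, 13, 14, 15, 20}; there are 9 of them.

9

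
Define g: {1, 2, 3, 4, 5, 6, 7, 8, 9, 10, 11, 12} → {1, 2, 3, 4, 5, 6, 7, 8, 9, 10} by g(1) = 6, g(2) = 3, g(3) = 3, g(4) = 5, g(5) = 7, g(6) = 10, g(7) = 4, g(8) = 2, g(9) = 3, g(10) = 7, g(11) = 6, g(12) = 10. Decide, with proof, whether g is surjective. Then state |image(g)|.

No element maps to 1, so g is not surjective.
The image of g is {2, 3, 4, 5, 6, 7, 10}, which has 7 elements.

7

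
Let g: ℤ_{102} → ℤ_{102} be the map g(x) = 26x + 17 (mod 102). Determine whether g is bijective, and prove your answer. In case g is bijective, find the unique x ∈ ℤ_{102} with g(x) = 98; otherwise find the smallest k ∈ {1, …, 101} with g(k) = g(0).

We have gcd(26, 102) = 2 > 1. Taking u = 0 and v = 51: g(0) = 17 and g(51) = 26·51 + 17 = 1343 ≡ 17 (mod 102).
So g(0) = g(51) while 0 ≠ 51, therefore g is not injective, hence not bijective.
Since g is not bijective, we find the least positive k with g(k) = g(0): this means 26k ≡ 0 (mod 102), i.e. 102 ∣ 26k. Since gcd(26, 102) = 2, dividing through by 2 this holds exactly when 51 ∣ 13k, and as gcd(13, 51) = 1, exactly when 51 ∣ k.
The smallest positive such k is 51.

51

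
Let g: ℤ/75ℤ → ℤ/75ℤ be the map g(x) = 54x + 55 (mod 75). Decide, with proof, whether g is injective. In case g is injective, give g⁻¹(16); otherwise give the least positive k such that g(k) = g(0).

We have gcd(54, 75) = 3 > 1. Taking u = 0 and v = 25: g(0) = 55 and g(25) = 54·25 + 55 = 1405 ≡ 55 (mod 75).
So g(0) = g(25) while 0 ≠ 25, thus g is not injective.
Since g is not injective, we find the least positive k with g(k) = g(0): this means 54k ≡ 0 (mod 75), i.e. 75 ∣ 54k. Since gcd(54, 75) = 3, dividing through by 3 this holds exactly when 25 ∣ 18k, and as gcd(18, 25) = 1, exactly when 25 ∣ k.
The smallest positive such k is 25.

25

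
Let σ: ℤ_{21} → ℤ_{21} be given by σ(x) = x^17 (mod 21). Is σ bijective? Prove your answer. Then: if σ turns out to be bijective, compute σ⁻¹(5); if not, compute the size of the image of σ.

17

Computing x^17 mod 21 for each x (by repeated squaring, reducing mod 21 at every step), the values σ(0), σ(1), …, σ(20) are: 0, 1, 11, 12, 16, 17, 6, 7, 8, 18, 19, 2, 3, 13, 14, 15, 4, 5, 9, 10, 20.
Every element of ℤ_{21} appears exactly once in this list, so σ is a bijection, and in particular bijective.
Since σ is bijective, we read off the preimage of 5 from the same table: σ(17) = 5, so σ⁻¹(5) = 17.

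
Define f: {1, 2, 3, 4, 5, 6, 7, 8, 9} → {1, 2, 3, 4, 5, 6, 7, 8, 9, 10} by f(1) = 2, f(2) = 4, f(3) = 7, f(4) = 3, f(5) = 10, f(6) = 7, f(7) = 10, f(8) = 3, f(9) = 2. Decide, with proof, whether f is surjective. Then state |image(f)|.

5

No element maps to 1, so f is not surjective.
The image of f is {2, 3, 4, 7, 10}, which has 5 elements.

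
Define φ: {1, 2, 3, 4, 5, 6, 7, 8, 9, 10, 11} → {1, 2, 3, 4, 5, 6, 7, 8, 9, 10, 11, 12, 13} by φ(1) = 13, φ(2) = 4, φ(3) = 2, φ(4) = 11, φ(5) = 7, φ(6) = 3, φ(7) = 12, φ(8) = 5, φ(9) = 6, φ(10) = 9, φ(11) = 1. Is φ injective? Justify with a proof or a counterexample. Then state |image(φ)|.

11

The values φ(1), …, φ(11) are 13, 4, 2, 11, 7, 3, 12, 5, 6, 9, 1 — all distinct.
So φ(s) = φ(t) only when s = t, and φ is injective.
The image of φ is {1, 2, 3, 4, 5, 6, 7, 9, 11, 12, 13}, which has 11 elements.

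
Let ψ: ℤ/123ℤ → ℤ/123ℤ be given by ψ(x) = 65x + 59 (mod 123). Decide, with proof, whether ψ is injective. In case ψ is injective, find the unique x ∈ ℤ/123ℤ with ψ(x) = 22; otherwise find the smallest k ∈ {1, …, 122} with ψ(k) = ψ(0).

7

Recall: ψ is injective when ψ(x_1) = ψ(x_2) forces x_1 = x_2.
Suppose ψ(x_1) = ψ(x_2) in ℤ/123ℤ. Then 65x_1 + 59 ≡ 65x_2 + 59 (mod 123), hence 65(x_1 − x_2) ≡ 0 (mod 123).
Since gcd(65, 123) = 1, 65 is invertible modulo 123, so x_1 − x_2 ≡ 0 (mod 123), i.e. x_1 = x_2.
Hence ψ is injective.
We now compute 65⁻¹ mod 123 explicitly. Euclid's algorithm: 123 = 1·65 + 58, 65 = 1·58 + 7, 58 = 8·7 + 2, 7 = 3·2 + 1; back-substituting gives 1 = 53·65 − 28·123, so 65⁻¹ ≡ 53 (mod 123).
Since ψ is injective, we find ψ⁻¹(22): we need 65x ≡ 22 − 59 ≡ 86 (mod 123). Using 65⁻¹ = 53: x ≡ 53·86 = 4558 = 37·123 + 7, so x = 7.
Check: ψ(7) = 65·7 + 59 = 514 = 4·123 + 22 ≡ 22 (mod 123).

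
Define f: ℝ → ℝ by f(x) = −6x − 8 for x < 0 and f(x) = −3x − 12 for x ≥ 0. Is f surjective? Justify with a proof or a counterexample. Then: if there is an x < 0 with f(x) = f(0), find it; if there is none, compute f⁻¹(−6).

Both pieces are strictly decreasing (slopes −6 and −3), so each is injective on its own interval.
The left piece maps (−∞, 0) onto (−8, ∞); the right piece maps [0, ∞) onto (−∞, −12].
The union (−8, ∞) ∪ (−∞, −12] omits the interval between −8 and −12; in particular −8 has no preimage. So f is not surjective.
Because the two images are disjoint, no x < 0 has f(x) = f(0), so we compute f⁻¹(−6): −6 lies in (−8, ∞), so solve −6x − 8 = −6: x = (−6 + 8)/(−6) = −1/3.

-1/3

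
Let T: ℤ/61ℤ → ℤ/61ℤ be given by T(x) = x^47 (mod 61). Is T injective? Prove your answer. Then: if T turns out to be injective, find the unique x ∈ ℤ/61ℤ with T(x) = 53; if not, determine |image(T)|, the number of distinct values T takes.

Since 61 is prime, the nonzero elements of ℤ/61ℤ form a cyclic group of order 60.
As gcd(47, 60) = 1, raising to the 47th power is a bijection on this group: if u^47 ≡ v^47 then (uv^{−1})^47 = 1, and the only element of order dividing gcd(47, 60) = 1 is 1, so u = v.
With T(0) = 0 this makes T injective on all of ℤ/61ℤ, hence bijective (finite equal-size domain and codomain). In particular T is injective.
Since T is injective, we find the preimage of 53. The inverse of x ↦ x^47 on (ℤ/61ℤ)^× is x ↦ x^23, because 47·23 = 1081 = 18·60 + 1 ≡ 1 (mod 60) and x^{60} = 1 for x ≠ 0 (Fermat). So T⁻¹(53) = 53^23 mod 61.
Repeated squaring mod 61: 53^1 ≡ 53, 53^2 ≡ 53² = 2809 ≡ 3, 53^4 ≡ 3² = 9, 53^8 ≡ 9² = 81 ≡ 20, 53^16 ≡ 20² = 400 ≡ 34. Since 23 = 16 + 4 + 2 + 1, 53^23 ≡ 34·9·3·53: 34·9 = 306 ≡ 1, then 1·3 = 3, then 3·53 = 159 ≡ 37. So 53^23 ≡ 37 (mod 61).
Hence T⁻¹(53) = 37.

37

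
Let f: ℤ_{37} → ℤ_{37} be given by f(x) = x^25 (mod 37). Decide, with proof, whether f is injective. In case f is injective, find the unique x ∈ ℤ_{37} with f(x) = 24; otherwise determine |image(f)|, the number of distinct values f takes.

Since 37 is prime, the nonzero elements of ℤ_{37} form a cyclic group of order 36.
As gcd(25, 36) = 1, raising to the 25th power is a bijection on this group: if x_1^25 ≡ x_2^25 then (x_1x_2^{−1})^25 = 1, and the only element of order dividing gcd(25, 36) = 1 is 1, so x_1 = x_2.
With f(0) = 0 this makes f injective on all of ℤ_{37}, hence bijective (finite equal-size domain and codomain). In particular f is injective.
Since f is injective, we find the preimage of 24. The inverse of x ↦ x^25 on (ℤ_{37})^× is x ↦ x^13, because 25·13 = 325 = 9·36 + 1 ≡ 1 (mod 36) and x^{36} = 1 for x ≠ 0 (Fermat). So f⁻¹(24) = 24^13 mod 37.
Repeated squaring mod 37: 24^1 ≡ 24, 24^2 ≡ 24² = 576 ≡ 21, 24^4 ≡ 21² = 441 ≡ 34, 24^8 ≡ 34² = 1156 ≡ 9. Since 13 = 8 + 4 + 1, 24^13 ≡ 9·34·24: 9·34 = 306 ≡ 10, then 10·24 = 240 ≡ 18. So 24^13 ≡ 18 (mod 37).
Hence f⁻¹(24) = 18.

18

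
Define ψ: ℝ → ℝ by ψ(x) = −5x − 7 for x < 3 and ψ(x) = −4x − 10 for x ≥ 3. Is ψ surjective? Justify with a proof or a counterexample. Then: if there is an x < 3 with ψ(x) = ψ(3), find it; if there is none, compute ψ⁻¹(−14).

Both pieces are strictly decreasing (slopes −5 and −4), so each is injective on its own interval.
The left piece maps (−∞, 3) onto (−22, ∞); the right piece maps [3, ∞) onto (−∞, −22].
These images together cover ℝ, so ψ is surjective.
Because the two images are disjoint, no x < 3 has ψ(x) = ψ(3), so we compute ψ⁻¹(−14): −14 lies in (−22, ∞), so solve −5x − 7 = −14: x = (−14 + 7)/(−5) = 7/5.

7/5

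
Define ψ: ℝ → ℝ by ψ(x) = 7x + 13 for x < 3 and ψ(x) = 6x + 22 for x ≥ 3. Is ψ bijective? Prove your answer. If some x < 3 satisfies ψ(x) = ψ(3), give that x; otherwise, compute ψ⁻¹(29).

Both pieces are strictly increasing (slopes 7 and 6), so each is injective on its own interval.
The left piece maps (−∞, 3) onto (−∞, 34); the right piece maps [3, ∞) onto [40, ∞).
The images leave a gap (34 has no preimage), so ψ is not surjective, hence not bijective.
Because the two images are disjoint, no x < 3 has ψ(x) = ψ(3), so we compute ψ⁻¹(29): 29 lies in (−∞, 34), so solve 7x + 13 = 29: x = (29 − 13)/7 = 16/7.

16/7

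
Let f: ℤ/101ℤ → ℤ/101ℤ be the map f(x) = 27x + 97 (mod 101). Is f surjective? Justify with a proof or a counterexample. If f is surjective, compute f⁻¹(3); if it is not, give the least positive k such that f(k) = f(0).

Since gcd(27, 101) = 1, 27 is invertible modulo 101. Euclid's algorithm: 101 = 3·27 + 20, 27 = 1·20 + 7, 20 = 2·7 + 6, 7 = 1·6 + 1; back-substituting gives 1 = 15·27 − 4·101, so 27⁻¹ ≡ 15 (mod 101).
Then y ↦ 15(y − 97) is a two-sided inverse to f, so every y ∈ ℤ/101ℤ has a preimage.
So f is surjective.
Since f is surjective, we compute f⁻¹(3): solve 27x + 97 ≡ 3 (mod 101), i.e. 27x ≡ 7 (mod 101).
Multiplying by 27⁻¹ = 15 gives x ≡ 15·7 = 105 = 1·101 + 4 ≡ 4 (mod 101).
Check: f(4) = 27·4 + 97 = 205 = 2·101 + 3 ≡ 3 (mod 101).

4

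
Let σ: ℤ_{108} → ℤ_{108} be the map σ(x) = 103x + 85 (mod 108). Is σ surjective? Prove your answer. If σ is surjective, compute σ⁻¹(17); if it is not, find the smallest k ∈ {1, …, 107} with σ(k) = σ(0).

100

Recall that σ is surjective if every y in the codomain equals σ(x) for some x in the domain.
Since gcd(103, 108) = 1, 103 is invertible modulo 108. Euclid's algorithm: 108 = 1·103 + 5, 103 = 20·5 + 3, 5 = 1·3 + 2, 3 = 1·2 + 1; back-substituting gives 1 = 43·103 − 41·108, so 103⁻¹ ≡ 43 (mod 108).
For any y ∈ ℤ_{108}, x = 43(y − 85) mod 108 satisfies σ(x) = 103·43(y − 85) + 85 ≡ y (since 103·43 ≡ 1 mod 108). So every y has a preimage.
Hence σ is surjective.
Since σ is surjective, we compute σ⁻¹(17): solve 103x + 85 ≡ 17 (mod 108), i.e. 103x ≡ 40 (mod 108).
Multiplying by 103⁻¹ = 43 gives x ≡ 43·40 = 1720 = 15·108 + 100 ≡ 100 (mod 108).
Check: σ(100) = 103·100 + 85 = 10385 = 96·108 + 17 ≡ 17 (mod 108).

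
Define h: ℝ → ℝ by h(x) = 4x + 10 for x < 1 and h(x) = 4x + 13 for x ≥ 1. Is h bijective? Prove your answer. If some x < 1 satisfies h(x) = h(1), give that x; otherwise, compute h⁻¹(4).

Both pieces are strictly increasing (slopes 4 and 4), so each is injective on its own interval.
The left piece maps (−∞, 1) onto (−∞, 14); the right piece maps [1, ∞) onto [17, ∞).
The images leave a gap (14 has no preimage), so h is not surjective, hence not bijective.
Because the two images are disjoint, no x < 1 has h(x) = h(1), so we compute h⁻¹(4): 4 lies in (−∞, 14), so solve 4x + 10 = 4: x = (4 − 10)/4 = −3/2.

-3/2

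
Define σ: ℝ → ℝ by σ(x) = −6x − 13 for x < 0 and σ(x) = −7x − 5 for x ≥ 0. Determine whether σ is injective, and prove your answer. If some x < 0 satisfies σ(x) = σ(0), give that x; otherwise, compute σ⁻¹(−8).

-4/3

Both pieces are strictly decreasing (slopes −6 and −7), so each is injective on its own interval.
The left piece maps (−∞, 0) onto (−13, ∞); the right piece maps [0, ∞) onto (−∞, −5].
These images overlap. In particular σ(0) = −5 (right piece), and solving −6x − 13 = −5 on the left piece gives x = −4/3 < 0.
So σ(−4/3) = σ(0) with −4/3 ≠ 0, and σ is not injective. This x = −4/3 is the requested value below 0.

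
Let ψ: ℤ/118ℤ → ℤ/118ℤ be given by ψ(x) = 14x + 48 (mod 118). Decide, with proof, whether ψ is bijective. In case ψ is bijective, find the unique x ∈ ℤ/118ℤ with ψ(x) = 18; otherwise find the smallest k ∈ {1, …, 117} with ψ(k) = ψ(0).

59

We have gcd(14, 118) = 2 > 1. Taking s = 0 and t = 59: ψ(0) = 48 and ψ(59) = 14·59 + 48 = 874 ≡ 48 (mod 118).
So ψ(0) = ψ(59) while 0 ≠ 59, so ψ is not injective, hence not bijective.
Since ψ is not bijective, we find the least positive k with ψ(k) = ψ(0): this means 14k ≡ 0 (mod 118), i.e. 118 ∣ 14k. Since gcd(14, 118) = 2, dividing through by 2 this holds exactly when 59 ∣ 7k, and as gcd(7, 59) = 1, exactly when 59 ∣ k.
The smallest positive such k is 59.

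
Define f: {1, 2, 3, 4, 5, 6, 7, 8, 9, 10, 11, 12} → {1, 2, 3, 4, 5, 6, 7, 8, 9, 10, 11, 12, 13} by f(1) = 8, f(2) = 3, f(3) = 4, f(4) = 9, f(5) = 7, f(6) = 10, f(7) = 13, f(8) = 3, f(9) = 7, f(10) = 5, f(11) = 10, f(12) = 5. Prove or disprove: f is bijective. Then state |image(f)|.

f(2) = 3 = f(8) with 2 ≠ 8, so f is not injective, hence not bijective.
The image of f is {3, 4, 5, 7, 8, 9, 10, 13}, which has 8 elements.

8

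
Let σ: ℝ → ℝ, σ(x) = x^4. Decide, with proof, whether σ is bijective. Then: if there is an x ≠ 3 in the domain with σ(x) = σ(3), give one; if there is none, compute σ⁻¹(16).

-3

σ(3) = 81 = (−3)^4 = σ(−3) (since 4 is even), with 3 ≠ −3. So σ is not injective, hence not bijective.
For the follow-up, such an x exists: taking x = −3 ∈ ℝ gives σ(−3) = 81 = σ(3) with −3 ≠ 3.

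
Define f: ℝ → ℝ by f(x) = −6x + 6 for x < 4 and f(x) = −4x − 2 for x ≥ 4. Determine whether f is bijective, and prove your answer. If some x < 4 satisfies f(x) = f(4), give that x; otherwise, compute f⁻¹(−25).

23/4

Both pieces are strictly decreasing (slopes −6 and −4), so each is injective on its own interval.
The left piece maps (−∞, 4) onto (−18, ∞); the right piece maps [4, ∞) onto (−∞, −18].
Since −18 = −18, the images partition ℝ: f is injective and surjective, hence bijective.
Because the two images are disjoint, no x < 4 has f(x) = f(4), so we compute f⁻¹(−25): −25 lies in (−∞, −18], so solve −4x − 2 = −25: x = (−25 + 2)/(−4) = 23/4.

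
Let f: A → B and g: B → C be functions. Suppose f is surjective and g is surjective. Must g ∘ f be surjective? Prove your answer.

Let c ∈ C. Since g is surjective, there is b ∈ B with g(b) = c. Since f is surjective, there is a ∈ A with f(a) = b.
Then (g ∘ f)(a) = g(b) = c. Therefore g ∘ f is surjective.

surjective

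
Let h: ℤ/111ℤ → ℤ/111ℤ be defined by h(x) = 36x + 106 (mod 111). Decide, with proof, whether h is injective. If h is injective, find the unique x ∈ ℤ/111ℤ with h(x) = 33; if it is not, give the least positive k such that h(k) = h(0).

We have gcd(36, 111) = 3 > 1. Taking s = 0 and t = 37: h(0) = 106 and h(37) = 36·37 + 106 = 1438 ≡ 106 (mod 111).
So h(0) = h(37) while 0 ≠ 37, therefore h is not injective.
Since h is not injective, we find the least positive k with h(k) = h(0): this means 36k ≡ 0 (mod 111), i.e. 111 ∣ 36k. Since gcd(36, 111) = 3, dividing through by 3 this holds exactly when 37 ∣ 12k, and as gcd(12, 37) = 1, exactly when 37 ∣ k.
The smallest positive such k is 37.

37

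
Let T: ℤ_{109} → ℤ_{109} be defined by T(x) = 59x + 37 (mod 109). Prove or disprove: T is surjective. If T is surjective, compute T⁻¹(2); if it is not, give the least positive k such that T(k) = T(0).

Since gcd(59, 109) = 1, 59 is invertible modulo 109. Euclid's algorithm: 109 = 1·59 + 50, 59 = 1·50 + 9, 50 = 5·9 + 5, 9 = 1·5 + 4, 5 = 1·4 + 1; back-substituting gives 1 = 85·59 − 46·109, so 59⁻¹ ≡ 85 (mod 109).
For any y ∈ ℤ_{109}, x = 85(y − 37) mod 109 satisfies T(x) = 59·85(y − 37) + 37 ≡ y (since 59·85 ≡ 1 mod 109). So every y has a preimage.
So T is surjective.
Since T is surjective, we find T⁻¹(2): we need 59x ≡ 2 − 37 ≡ 74 (mod 109). Using 59⁻¹ = 85: x ≡ 85·74 = 6290 = 57·109 + 77, so x = 77.
Check: T(77) = 59·77 + 37 = 4580 = 42·109 + 2 ≡ 2 (mod 109).

77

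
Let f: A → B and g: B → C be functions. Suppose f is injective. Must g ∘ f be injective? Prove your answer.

No. Take A = B = C = {1, 2}, f = identity (injective), and g(x) = 1 for every x.
Then (g ∘ f)(1) = 1 = (g ∘ f)(2) with 1 ≠ 2, so g ∘ f is not injective.

not injective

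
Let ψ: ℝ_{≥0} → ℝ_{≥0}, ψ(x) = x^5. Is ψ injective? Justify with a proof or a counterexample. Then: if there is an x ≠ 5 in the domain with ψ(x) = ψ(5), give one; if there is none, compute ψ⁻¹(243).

On ℝ_{≥0}, x ↦ x^5 is strictly increasing, so ψ(a) = ψ(b) forces a = b. Therefore ψ is injective.
Since x ↦ x^5 is strictly increasing on ℝ_{≥0}, it is injective there, so no x ≠ 5 in the domain has ψ(x) = ψ(5). We therefore compute ψ⁻¹(243) = 243^{1/5} = 3 (indeed 3^5 = 243).

3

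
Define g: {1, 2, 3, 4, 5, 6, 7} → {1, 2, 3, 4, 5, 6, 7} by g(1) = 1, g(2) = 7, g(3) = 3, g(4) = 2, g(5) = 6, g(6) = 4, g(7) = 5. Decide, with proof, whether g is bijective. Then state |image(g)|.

The values 1, 7, 3, 2, 6, 4, 5 are a permutation of {1, 2, 3, 4, 5, 6, 7}: each element appears exactly once.
So g is injective and surjective, hence bijective.
The image of g is {1, 2, 3, 4, 5, 6, 7}, which has 7 elements.

7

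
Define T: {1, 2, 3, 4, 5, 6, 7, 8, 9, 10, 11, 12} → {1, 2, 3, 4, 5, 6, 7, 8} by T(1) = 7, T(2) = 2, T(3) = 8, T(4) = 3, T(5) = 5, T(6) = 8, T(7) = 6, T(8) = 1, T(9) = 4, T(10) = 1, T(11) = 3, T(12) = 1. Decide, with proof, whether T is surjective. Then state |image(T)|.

8

Every element of the codomain has a preimage: 1 = T(8), 2 = T(2), 3 = T(4), 4 = T(9), 5 = T(5), 6 = T(7), 7 = T(1), 8 = T(3).
Hence T is surjective.
The image of T is {1, 2, 3, 4, 5, 6, 7, 8}, which has 8 elements.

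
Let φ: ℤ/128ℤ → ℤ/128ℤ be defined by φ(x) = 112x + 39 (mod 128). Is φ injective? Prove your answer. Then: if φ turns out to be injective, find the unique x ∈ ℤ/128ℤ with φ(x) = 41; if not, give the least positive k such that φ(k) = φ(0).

8

By definition, φ is injective if φ(a) = φ(b) implies a = b.
We have gcd(112, 128) = 16 > 1. Taking a = 0 and b = 8: φ(0) = 39 and φ(8) = 112·8 + 39 = 935 ≡ 39 (mod 128).
So φ(0) = φ(8) while 0 ≠ 8, therefore φ is not injective.
Since φ is not injective, we find the least positive k with φ(k) = φ(0): this means 112k ≡ 0 (mod 128), i.e. 128 ∣ 112k. Since gcd(112, 128) = 16, dividing through by 16 this holds exactly when 8 ∣ 7k, and as gcd(7, 8) = 1, exactly when 8 ∣ k.
The smallest positive such k is 8.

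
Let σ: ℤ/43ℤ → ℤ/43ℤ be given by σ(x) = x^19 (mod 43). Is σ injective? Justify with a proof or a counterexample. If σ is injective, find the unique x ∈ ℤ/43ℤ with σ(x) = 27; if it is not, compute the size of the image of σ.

Since 43 is prime, the nonzero elements of ℤ/43ℤ form a cyclic group of order 42.
As gcd(19, 42) = 1, raising to the 19th power is a bijection on this group: if s^19 ≡ t^19 then (st^{−1})^19 = 1, and the only element of order dividing gcd(19, 42) = 1 is 1, so s = t.
With σ(0) = 0 this makes σ injective on all of ℤ/43ℤ, hence bijective (finite equal-size domain and codomain). In particular σ is injective.
Since σ is injective, we find the preimage of 27. The inverse of x ↦ x^19 on (ℤ/43ℤ)^× is x ↦ x^31, because 19·31 = 589 = 14·42 + 1 ≡ 1 (mod 42) and x^{42} = 1 for x ≠ 0 (Fermat). So σ⁻¹(27) = 27^31 mod 43.
Repeated squaring mod 43: 27^1 ≡ 27, 27^2 ≡ 27² = 729 ≡ 41, 27^4 ≡ 41² = 1681 ≡ 4, 27^8 ≡ 4² = 16, 27^16 ≡ 16² = 256 ≡ 41. Since 31 = 16 + 8 + 4 + 2 + 1, 27^31 ≡ 41·16·4·41·27: 41·16 = 656 ≡ 11, then 11·4 = 44 ≡ 1, then 1·41 = 41, then 41·27 = 1107 ≡ 32. So 27^31 ≡ 32 (mod 43).
Hence σ⁻¹(27) = 32.

32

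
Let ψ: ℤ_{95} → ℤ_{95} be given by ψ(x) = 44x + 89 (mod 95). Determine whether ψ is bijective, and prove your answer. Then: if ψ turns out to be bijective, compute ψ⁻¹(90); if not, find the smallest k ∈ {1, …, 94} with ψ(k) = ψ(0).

54

If ψ(u) = ψ(v), then 44u ≡ 44v (mod 95). Because gcd(44, 95) = 1, we may cancel 44 to get u ≡ v (mod 95).
We now compute 44⁻¹ mod 95 explicitly. Euclid's algorithm: 95 = 2·44 + 7, 44 = 6·7 + 2, 7 = 3·2 + 1; back-substituting gives 1 = 54·44 − 25·95, so 44⁻¹ ≡ 54 (mod 95).
For any y ∈ ℤ_{95}, x = 54(y − 89) mod 95 satisfies ψ(x) = 44·54(y − 89) + 89 ≡ y (since 44·54 ≡ 1 mod 95). So every y has a preimage.
Thus ψ is bijective.
Since ψ is bijective, we find ψ⁻¹(90): we need 44x ≡ 90 − 89 ≡ 1 (mod 95). Using 44⁻¹ = 54: x ≡ 54·1 = 54, so x = 54.
Check: ψ(54) = 44·54 + 89 = 2465 = 25·95 + 90 ≡ 90 (mod 95).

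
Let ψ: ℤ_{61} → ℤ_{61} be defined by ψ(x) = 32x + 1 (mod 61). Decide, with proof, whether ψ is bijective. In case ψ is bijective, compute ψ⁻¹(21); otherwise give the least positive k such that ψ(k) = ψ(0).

54

Suppose ψ(s) = ψ(t) in ℤ_{61}. Then 32s + 1 ≡ 32t + 1 (mod 61), so 32(s − t) ≡ 0 (mod 61).
Since gcd(32, 61) = 1, 32 is invertible modulo 61, hence s − t ≡ 0 (mod 61), i.e. s = t.
We now compute 32⁻¹ mod 61 explicitly. Euclid's algorithm: 61 = 1·32 + 29, 32 = 1·29 + 3, 29 = 9·3 + 2, 3 = 1·2 + 1; back-substituting gives 1 = 21·32 − 11·61, so 32⁻¹ ≡ 21 (mod 61).
Then y ↦ 21(y − 1) is a two-sided inverse to ψ, so every y ∈ ℤ_{61} has a preimage.
Thus ψ is bijective.
Since ψ is bijective, we find ψ⁻¹(21): we need 32x ≡ 21 − 1 ≡ 20 (mod 61). Using 32⁻¹ = 21: x ≡ 21·20 = 420 = 6·61 + 54, so x = 54.
Check: ψ(54) = 32·54 + 1 = 1729 = 28·61 + 21 ≡ 21 (mod 61).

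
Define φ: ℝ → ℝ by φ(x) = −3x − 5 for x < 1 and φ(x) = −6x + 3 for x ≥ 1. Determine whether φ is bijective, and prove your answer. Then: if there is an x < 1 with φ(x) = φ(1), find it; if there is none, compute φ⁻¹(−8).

Both pieces are strictly decreasing (slopes −3 and −6), so each is injective on its own interval.
The left piece maps (−∞, 1) onto (−8, ∞); the right piece maps [1, ∞) onto (−∞, −3].
These images overlap. In particular φ(1) = −3 (right piece), and solving −3x − 5 = −3 on the left piece gives x = −2/3 < 1.
So φ(−2/3) = φ(1) with −2/3 ≠ 1, and φ is not injective, hence not bijective. This x = −2/3 is the requested value below 1.

-2/3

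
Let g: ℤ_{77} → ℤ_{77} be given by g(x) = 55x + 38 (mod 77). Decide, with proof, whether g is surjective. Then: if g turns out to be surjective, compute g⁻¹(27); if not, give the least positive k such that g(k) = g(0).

7

Since gcd(55, 77) = 11, we have 55x ≡ 0 (mod 11) for all x, so g(x) ≡ 5 (mod 11).
But 0 ≢ 5 (mod 11), so 0 ∈ ℤ_{77} has no preimage. Therefore g is not surjective.
Since g is not surjective, we find the least positive k with g(k) = g(0): this means 55k ≡ 0 (mod 77), i.e. 77 ∣ 55k. Since gcd(55, 77) = 11, dividing through by 11 this holds exactly when 7 ∣ 5k, and as gcd(5, 7) = 1, exactly when 7 ∣ k.
The smallest positive such k is 7.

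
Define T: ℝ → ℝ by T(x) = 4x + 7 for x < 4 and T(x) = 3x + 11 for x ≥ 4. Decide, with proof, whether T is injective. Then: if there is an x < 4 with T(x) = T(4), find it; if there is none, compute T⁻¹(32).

Both pieces are strictly increasing (slopes 4 and 3), so each is injective on its own interval.
The left piece maps (−∞, 4) onto (−∞, 23); the right piece maps [4, ∞) onto [23, ∞).
These images are disjoint, so no value is attained by both pieces. Therefore T is injective.
Because the two images are disjoint, no x < 4 has T(x) = T(4), so we compute T⁻¹(32): 32 lies in [23, ∞), so solve 3x + 11 = 32: x = (32 − 11)/3 = 7.

7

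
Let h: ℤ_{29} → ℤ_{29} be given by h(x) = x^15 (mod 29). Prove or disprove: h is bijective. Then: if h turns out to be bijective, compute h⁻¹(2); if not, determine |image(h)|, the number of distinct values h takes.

27

Since 29 is prime, the nonzero elements of ℤ_{29} form a cyclic group of order 28.
As gcd(15, 28) = 1, raising to the 15th power is a bijection on this group: if s^15 ≡ t^15 then (st^{−1})^15 = 1, and the only element of order dividing gcd(15, 28) = 1 is 1, so s = t.
With h(0) = 0 this makes h injective on all of ℤ_{29}, hence bijective (finite equal-size domain and codomain). In particular h is bijective.
Since h is bijective, we find the preimage of 2. The inverse of x ↦ x^15 on (ℤ_{29})^× is x ↦ x^15, because 15·15 = 225 = 8·28 + 1 ≡ 1 (mod 28) and x^{28} = 1 for x ≠ 0 (Fermat). So h⁻¹(2) = 2^15 mod 29.
Repeated squaring mod 29: 2^1 ≡ 2, 2^2 ≡ 2² = 4, 2^4 ≡ 4² = 16, 2^8 ≡ 16² = 256 ≡ 24. Since 15 = 8 + 4 + 2 + 1, 2^15 ≡ 24·16·4·2: 24·16 = 384 ≡ 7, then 7·4 = 28, then 28·2 = 56 ≡ 27. So 2^15 ≡ 27 (mod 29).
Hence h⁻¹(2) = 27.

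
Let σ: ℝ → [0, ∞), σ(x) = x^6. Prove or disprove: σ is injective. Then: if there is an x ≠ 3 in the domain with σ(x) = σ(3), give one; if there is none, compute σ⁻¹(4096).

-3

σ(3) = 729 = (−3)^6 = σ(−3) (since 6 is even), with 3 ≠ −3. So σ is not injective.
For the follow-up, such an x exists: taking x = −3 ∈ ℝ gives σ(−3) = 729 = σ(3) with −3 ≠ 3.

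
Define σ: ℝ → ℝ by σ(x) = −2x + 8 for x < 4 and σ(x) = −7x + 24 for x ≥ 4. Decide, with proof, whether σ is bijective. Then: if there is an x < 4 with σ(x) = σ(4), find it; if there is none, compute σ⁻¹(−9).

33/7

Both pieces are strictly decreasing (slopes −2 and −7), so each is injective on its own interval.
The left piece maps (−∞, 4) onto (0, ∞); the right piece maps [4, ∞) onto (−∞, −4].
The images leave a gap (0 has no preimage), so σ is not surjective, hence not bijective.
Because the two images are disjoint, no x < 4 has σ(x) = σ(4), so we compute σ⁻¹(−9): −9 lies in (−∞, −4], so solve −7x + 24 = −9: x = (−9 − 24)/(−7) = 33/7.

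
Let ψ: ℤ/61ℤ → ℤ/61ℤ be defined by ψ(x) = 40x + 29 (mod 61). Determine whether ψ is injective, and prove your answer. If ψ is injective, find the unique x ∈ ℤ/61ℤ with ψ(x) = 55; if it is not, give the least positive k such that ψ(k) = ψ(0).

22

Recall: injectivity means: for all x_1, x_2 in the domain, ψ(x_1) = ψ(x_2) implies x_1 = x_2.
Suppose ψ(x_1) = ψ(x_2) in ℤ/61ℤ. Then 40x_1 + 29 ≡ 40x_2 + 29 (mod 61), so 40(x_1 − x_2) ≡ 0 (mod 61).
Since gcd(40, 61) = 1, 40 is invertible modulo 61, thus x_1 − x_2 ≡ 0 (mod 61), i.e. x_1 = x_2.
So ψ is injective.
We now compute 40⁻¹ mod 61 explicitly. Euclid's algorithm: 61 = 1·40 + 21, 40 = 1·21 + 19, 21 = 1·19 + 2, 19 = 9·2 + 1; back-substituting gives 1 = 29·40 − 19·61, so 40⁻¹ ≡ 29 (mod 61).
Since ψ is injective, we compute ψ⁻¹(55): solve 40x + 29 ≡ 55 (mod 61), i.e. 40x ≡ 26 (mod 61).
Multiplying by 40⁻¹ = 29 gives x ≡ 29·26 = 754 = 12·61 + 22 ≡ 22 (mod 61).
Check: ψ(22) = 40·22 + 29 = 909 = 14·61 + 55 ≡ 55 (mod 61).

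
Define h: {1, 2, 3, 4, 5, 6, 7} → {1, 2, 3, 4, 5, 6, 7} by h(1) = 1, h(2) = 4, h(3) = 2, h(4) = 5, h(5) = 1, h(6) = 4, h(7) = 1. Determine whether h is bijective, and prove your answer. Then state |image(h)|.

4

h(1) = 1 = h(5) with 1 ≠ 5, so h is not injective, hence not bijective.
The image of h is {1, 2, 4, 5}, which has 4 elements.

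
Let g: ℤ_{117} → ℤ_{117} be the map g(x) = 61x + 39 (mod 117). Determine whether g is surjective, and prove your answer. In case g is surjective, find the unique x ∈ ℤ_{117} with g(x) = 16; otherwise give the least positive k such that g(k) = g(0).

61

Since gcd(61, 117) = 1, 61 is invertible modulo 117. Euclid's algorithm: 117 = 1·61 + 56, 61 = 1·56 + 5, 56 = 11·5 + 1; back-substituting gives 1 = 94·61 − 49·117, so 61⁻¹ ≡ 94 (mod 117).
For any y ∈ ℤ_{117}, x = 94(y − 39) mod 117 satisfies g(x) = 61·94(y − 39) + 39 ≡ y (since 61·94 ≡ 1 mod 117). So every y has a preimage.
Therefore g is surjective.
Since g is surjective, we compute g⁻¹(16): solve 61x + 39 ≡ 16 (mod 117), i.e. 61x ≡ 94 (mod 117).
Multiplying by 61⁻¹ = 94 gives x ≡ 94·94 = 8836 = 75·117 + 61 ≡ 61 (mod 117).
Check: g(61) = 61·61 + 39 = 3760 = 32·117 + 16 ≡ 16 (mod 117).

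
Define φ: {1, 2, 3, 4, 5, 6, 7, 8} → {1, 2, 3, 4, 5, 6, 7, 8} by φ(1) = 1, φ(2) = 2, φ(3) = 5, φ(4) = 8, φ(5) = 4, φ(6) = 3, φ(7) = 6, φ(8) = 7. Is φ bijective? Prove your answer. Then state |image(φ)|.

The values 1, 2, 5, 8, 4, 3, 6, 7 are a permutation of {1, 2, 3, 4, 5, 6, 7, 8}: each element appears exactly once.
So φ is injective and surjective, hence bijective.
The image of φ is {1, 2, 3, 4, 5, 6, 7, 8}, which has 8 elements.

8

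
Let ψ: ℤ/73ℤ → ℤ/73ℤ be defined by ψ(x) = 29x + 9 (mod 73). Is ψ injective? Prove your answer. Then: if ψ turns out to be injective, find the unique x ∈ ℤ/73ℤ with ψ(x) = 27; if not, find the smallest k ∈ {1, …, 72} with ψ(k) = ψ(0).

56

Recall: ψ is injective when ψ(x_1) = ψ(x_2) forces x_1 = x_2.
Suppose ψ(x_1) = ψ(x_2) in ℤ/73ℤ. Then 29x_1 + 9 ≡ 29x_2 + 9 (mod 73), thus 29(x_1 − x_2) ≡ 0 (mod 73).
Since gcd(29, 73) = 1, 29 is invertible modulo 73, so x_1 − x_2 ≡ 0 (mod 73), i.e. x_1 = x_2.
Hence ψ is injective.
We now compute 29⁻¹ mod 73 explicitly. Euclid's algorithm: 73 = 2·29 + 15, 29 = 1·15 + 14, 15 = 1·14 + 1; back-substituting gives 1 = 68·29 − 27·73, so 29⁻¹ ≡ 68 (mod 73).
Since ψ is injective, we find ψ⁻¹(27): we need 29x ≡ 27 − 9 ≡ 18 (mod 73). Using 29⁻¹ = 68: x ≡ 68·18 = 1224 = 16·73 + 56, so x = 56.
Check: ψ(56) = 29·56 + 9 = 1633 = 22·73 + 27 ≡ 27 (mod 73).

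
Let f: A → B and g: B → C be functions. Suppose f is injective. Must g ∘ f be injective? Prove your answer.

No. Take A = B = C = {0, 1, 2}, f = identity (injective), and g(x) = 0 for every x.
Then (g ∘ f)(0) = 0 = (g ∘ f)(2) with 0 ≠ 2, so g ∘ f is not injective.

not injective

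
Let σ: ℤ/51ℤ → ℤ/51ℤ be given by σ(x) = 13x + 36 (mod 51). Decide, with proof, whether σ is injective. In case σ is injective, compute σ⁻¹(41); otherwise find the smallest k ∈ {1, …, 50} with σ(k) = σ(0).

If σ(a) = σ(b), then 13a ≡ 13b (mod 51). Because gcd(13, 51) = 1, we may cancel 13 to get a ≡ b (mod 51).
Hence σ is injective.
We now compute 13⁻¹ mod 51 explicitly. Euclid's algorithm: 51 = 3·13 + 12, 13 = 1·12 + 1; back-substituting gives 1 = 4·13 − 1·51, so 13⁻¹ ≡ 4 (mod 51).
Since σ is injective, we find σ⁻¹(41): we need 13x ≡ 41 − 36 ≡ 5 (mod 51). Using 13⁻¹ = 4: x ≡ 4·5 = 20, so x = 20.
Check: σ(20) = 13·20 + 36 = 296 = 5·51 + 41 ≡ 41 (mod 51).

20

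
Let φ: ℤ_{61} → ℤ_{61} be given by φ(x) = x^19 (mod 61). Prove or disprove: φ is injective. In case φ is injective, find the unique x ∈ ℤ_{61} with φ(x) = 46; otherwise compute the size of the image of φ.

5

Since 61 is prime, the nonzero elements of ℤ_{61} form a cyclic group of order 60.
As gcd(19, 60) = 1, raising to the 19th power is a bijection on this group: if u^19 ≡ v^19 then (uv^{−1})^19 = 1, and the only element of order dividing gcd(19, 60) = 1 is 1, so u = v.
With φ(0) = 0 this makes φ injective on all of ℤ_{61}, hence bijective (finite equal-size domain and codomain). In particular φ is injective.
Since φ is injective, we find the preimage of 46. The inverse of x ↦ x^19 on (ℤ_{61})^× is x ↦ x^19, because 19·19 = 361 = 6·60 + 1 ≡ 1 (mod 60) and x^{60} = 1 for x ≠ 0 (Fermat). So φ⁻¹(46) = 46^19 mod 61.
Repeated squaring mod 61: 46^1 ≡ 46, 46^2 ≡ 46² = 2116 ≡ 42, 46^4 ≡ 42² = 1764 ≡ 56, 46^8 ≡ 56² = 3136 ≡ 25, 46^16 ≡ 25² = 625 ≡ 15. Since 19 = 16 + 2 + 1, 46^19 ≡ 15·42·46: 15·42 = 630 ≡ 20, then 20·46 = 920 ≡ 5. So 46^19 ≡ 5 (mod 61).
Hence φ⁻¹(46) = 5.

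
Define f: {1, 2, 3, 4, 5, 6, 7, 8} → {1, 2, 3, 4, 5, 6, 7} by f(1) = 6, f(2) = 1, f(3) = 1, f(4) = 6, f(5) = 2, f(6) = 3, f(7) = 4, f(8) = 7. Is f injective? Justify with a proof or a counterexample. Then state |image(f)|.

6

f(2) = 1 = f(3) with 2 ≠ 3, so f is not injective.
The image of f is {1, 2, 3, 4, 6, 7}, which has 6 elements.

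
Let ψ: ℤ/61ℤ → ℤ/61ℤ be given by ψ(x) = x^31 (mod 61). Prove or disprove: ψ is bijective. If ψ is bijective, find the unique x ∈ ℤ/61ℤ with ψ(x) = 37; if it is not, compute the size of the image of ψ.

24

Since 61 is prime, the nonzero elements of ℤ/61ℤ form a cyclic group of order 60.
As gcd(31, 60) = 1, raising to the 31st power is a bijection on this group: if u^31 ≡ v^31 then (uv^{−1})^31 = 1, and the only element of order dividing gcd(31, 60) = 1 is 1, so u = v.
With ψ(0) = 0 this makes ψ injective on all of ℤ/61ℤ, hence bijective (finite equal-size domain and codomain). In particular ψ is bijective.
Since ψ is bijective, we find the preimage of 37. The inverse of x ↦ x^31 on (ℤ/61ℤ)^× is x ↦ x^31, because 31·31 = 961 = 16·60 + 1 ≡ 1 (mod 60) and x^{60} = 1 for x ≠ 0 (Fermat). So ψ⁻¹(37) = 37^31 mod 61.
Repeated squaring mod 61: 37^1 ≡ 37, 37^2 ≡ 37² = 1369 ≡ 27, 37^4 ≡ 27² = 729 ≡ 58, 37^8 ≡ 58² = 3364 ≡ 9, 37^16 ≡ 9² = 81 ≡ 20. Since 31 = 16 + 8 + 4 + 2 + 1, 37^31 ≡ 20·9·58·27·37: 20·9 = 180 ≡ 58, then 58·58 = 3364 ≡ 9, then 9·27 = 243 ≡ 60, then 60·37 = 2220 ≡ 24. So 37^31 ≡ 24 (mod 61).
Hence ψ⁻¹(37) = 24.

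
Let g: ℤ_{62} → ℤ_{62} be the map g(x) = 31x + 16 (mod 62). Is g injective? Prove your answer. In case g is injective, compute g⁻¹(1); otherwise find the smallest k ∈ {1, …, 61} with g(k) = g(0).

Recall that g is injective when g(u) = g(v) forces u = v.
We have gcd(31, 62) = 31 > 1. Taking u = 0 and v = 2: g(0) = 16 and g(2) = 31·2 + 16 = 78 ≡ 16 (mod 62).
So g(0) = g(2) while 0 ≠ 2, hence g is not injective.
Since g is not injective, we find the least positive k with g(k) = g(0): this means 31k ≡ 0 (mod 62), i.e. 62 ∣ 31k. Since gcd(31, 62) = 31, dividing through by 31 this holds exactly when 2 ∣ k.
The smallest positive such k is 2.

2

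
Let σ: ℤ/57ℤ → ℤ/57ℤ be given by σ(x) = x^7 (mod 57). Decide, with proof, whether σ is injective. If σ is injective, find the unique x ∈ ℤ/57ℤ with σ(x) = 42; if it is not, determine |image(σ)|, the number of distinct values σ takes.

Computing x^7 mod 57 for each x (by repeated squaring, reducing mod 57 at every step), the values σ(0), σ(1), …, σ(56) are: 0, 1, 14, 21, 25, 35, 9, 7, 8, 42, 34, 11, 12, 10, 41, 51, 55, 5, 18, 19, 20, 33, 40, 44, 54, 28, 26, 27, 4, 53, 30, 31, 29, 3, 13, 17, 24, 37, 38, 39, 52, 2, 6, 16, 47, 45, 46, 23, 15, 49, 50, 48, 22, 32, 36, 43, 56.
Every element of ℤ/57ℤ appears exactly once in this list, so σ is a bijection, and in particular injective.
Since σ is injective, we read off the preimage of 42 from the same table: σ(9) = 42, so σ⁻¹(42) = 9.

9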